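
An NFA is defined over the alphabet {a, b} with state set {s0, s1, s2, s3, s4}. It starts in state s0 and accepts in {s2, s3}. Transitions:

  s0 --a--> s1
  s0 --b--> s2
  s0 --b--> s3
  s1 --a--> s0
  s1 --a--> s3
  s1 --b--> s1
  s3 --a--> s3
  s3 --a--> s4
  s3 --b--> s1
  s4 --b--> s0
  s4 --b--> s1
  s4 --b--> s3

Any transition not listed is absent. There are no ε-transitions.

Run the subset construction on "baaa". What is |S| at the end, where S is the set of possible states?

Start in {s0}.
Read 'b': {s0} → {s2, s3}.
Read 'a': {s2, s3} → {s3, s4}.
Read 'a': {s3, s4} → {s3, s4}.
Read 'a': {s3, s4} → {s3, s4}.
That set has 2 states.

2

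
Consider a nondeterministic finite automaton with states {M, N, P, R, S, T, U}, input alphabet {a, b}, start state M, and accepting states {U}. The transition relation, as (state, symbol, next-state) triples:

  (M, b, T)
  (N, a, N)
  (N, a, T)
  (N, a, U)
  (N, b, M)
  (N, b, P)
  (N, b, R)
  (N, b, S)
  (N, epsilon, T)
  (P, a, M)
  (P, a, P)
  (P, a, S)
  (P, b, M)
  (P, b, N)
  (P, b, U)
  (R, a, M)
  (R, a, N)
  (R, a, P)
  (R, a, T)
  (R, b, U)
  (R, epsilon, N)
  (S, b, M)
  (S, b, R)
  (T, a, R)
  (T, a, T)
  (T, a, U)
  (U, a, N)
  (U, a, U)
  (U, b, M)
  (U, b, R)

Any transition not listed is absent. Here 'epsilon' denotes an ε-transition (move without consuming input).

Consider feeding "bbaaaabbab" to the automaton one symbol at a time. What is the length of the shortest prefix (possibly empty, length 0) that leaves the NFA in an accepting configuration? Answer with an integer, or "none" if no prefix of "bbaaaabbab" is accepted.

none

Start in {M}.
Read 'b': {M} → {T}.
Read 'b': {T} → ∅.
The set is empty and remains empty for the remaining 8 symbols.
No reachable set along the way intersects F.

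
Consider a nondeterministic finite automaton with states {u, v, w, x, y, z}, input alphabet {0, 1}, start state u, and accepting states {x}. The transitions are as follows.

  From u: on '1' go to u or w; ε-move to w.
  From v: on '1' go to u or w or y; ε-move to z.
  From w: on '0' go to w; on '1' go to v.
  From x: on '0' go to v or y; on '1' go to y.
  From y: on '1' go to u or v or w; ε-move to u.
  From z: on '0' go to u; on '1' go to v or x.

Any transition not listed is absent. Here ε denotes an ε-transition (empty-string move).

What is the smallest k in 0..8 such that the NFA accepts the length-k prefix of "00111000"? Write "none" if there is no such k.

Start: ε-closure({u}) = {u, w}.
Read '0': u→∅, w→{w}; now {w}.
Read '0': w→{w}; now {w}.
Read '1': w→{v}; union {v}; ε-closure = {v, z}.
Read '1': v→{u, w, y}, z→{v, x}; union {u, v, w, x, y}; ε-closure = {u, v, w, x, y, z}.
None of the earlier sets intersect F, but {u, v, w, x, y, z} does.

4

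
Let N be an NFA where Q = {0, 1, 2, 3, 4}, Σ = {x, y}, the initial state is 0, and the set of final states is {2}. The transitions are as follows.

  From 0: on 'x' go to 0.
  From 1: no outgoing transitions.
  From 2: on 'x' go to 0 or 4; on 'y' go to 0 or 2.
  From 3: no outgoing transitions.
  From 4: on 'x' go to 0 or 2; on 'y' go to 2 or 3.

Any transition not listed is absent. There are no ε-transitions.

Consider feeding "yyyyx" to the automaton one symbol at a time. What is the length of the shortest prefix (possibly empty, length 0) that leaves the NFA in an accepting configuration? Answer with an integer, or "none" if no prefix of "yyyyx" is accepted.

none

Start in {0}.
Read 'y': {0} → ∅.
The set is empty and remains empty for the remaining 4 symbols.
No reachable set along the way intersects F.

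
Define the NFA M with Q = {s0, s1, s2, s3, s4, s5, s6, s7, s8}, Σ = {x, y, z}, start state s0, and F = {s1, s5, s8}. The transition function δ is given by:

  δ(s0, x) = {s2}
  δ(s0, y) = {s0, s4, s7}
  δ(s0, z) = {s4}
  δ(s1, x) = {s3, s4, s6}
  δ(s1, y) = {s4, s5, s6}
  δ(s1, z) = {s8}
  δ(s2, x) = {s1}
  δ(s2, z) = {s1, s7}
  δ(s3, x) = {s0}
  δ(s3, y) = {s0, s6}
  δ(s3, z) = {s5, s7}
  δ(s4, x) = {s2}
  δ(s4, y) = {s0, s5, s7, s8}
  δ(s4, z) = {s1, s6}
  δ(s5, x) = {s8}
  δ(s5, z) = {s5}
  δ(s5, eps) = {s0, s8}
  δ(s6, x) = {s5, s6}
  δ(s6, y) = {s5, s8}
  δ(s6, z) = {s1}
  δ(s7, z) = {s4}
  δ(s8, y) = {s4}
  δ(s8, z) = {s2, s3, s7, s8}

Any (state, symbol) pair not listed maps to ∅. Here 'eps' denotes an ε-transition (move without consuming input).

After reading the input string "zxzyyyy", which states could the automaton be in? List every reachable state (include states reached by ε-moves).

Start in {s0}.
Read 'z': s0→{s4}; now {s4}.
Read 'x': s4→{s2}; now {s2}.
Read 'z': s2→{s1, s7}; now {s1, s7}.
Read 'y': s1→{s4, s5, s6}, s7→∅; union {s4, s5, s6}; ε-closure = {s0, s4, s5, s6, s8}.
Read 'y': s0→{s0, s4, s7}, s4→{s0, s5, s7, s8}, s5→∅, s6→{s5, s8}, s8→{s4}; now {s0, s4, s5, s7, s8}.
Read 'y': s0→{s0, s4, s7}, s4→{s0, s5, s7, s8}, s5→∅, s7→∅, s8→{s4}; now {s0, s4, s5, s7, s8}.
Read 'y': s0→{s0, s4, s7}, s4→{s0, s5, s7, s8}, s5→∅, s7→∅, s8→{s4}; now {s0, s4, s5, s7, s8}.

{s0, s4, s5, s7, s8}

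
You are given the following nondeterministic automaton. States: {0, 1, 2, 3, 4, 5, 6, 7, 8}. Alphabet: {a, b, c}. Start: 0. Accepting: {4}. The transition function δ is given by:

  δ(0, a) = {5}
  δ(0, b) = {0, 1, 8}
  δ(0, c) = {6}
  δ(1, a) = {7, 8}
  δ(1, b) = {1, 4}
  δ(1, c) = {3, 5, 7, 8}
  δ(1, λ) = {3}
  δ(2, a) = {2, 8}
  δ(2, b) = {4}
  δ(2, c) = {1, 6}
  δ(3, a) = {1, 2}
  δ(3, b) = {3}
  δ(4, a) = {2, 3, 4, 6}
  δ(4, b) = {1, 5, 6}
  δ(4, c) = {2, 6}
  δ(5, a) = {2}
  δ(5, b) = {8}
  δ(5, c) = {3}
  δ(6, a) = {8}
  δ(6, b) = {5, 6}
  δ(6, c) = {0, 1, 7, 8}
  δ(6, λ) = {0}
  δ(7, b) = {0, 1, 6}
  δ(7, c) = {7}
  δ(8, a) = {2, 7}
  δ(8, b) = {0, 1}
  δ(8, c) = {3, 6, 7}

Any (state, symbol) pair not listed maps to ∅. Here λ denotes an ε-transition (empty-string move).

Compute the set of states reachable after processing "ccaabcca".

Start in {0}.
Read 'c': {0} → {0, 6}.
Read 'c': {0, 6} → {0, 1, 3, 6, 7, 8}.
Read 'a': {0, 1, 3, 6, 7, 8} → {1, 2, 3, 5, 7, 8}.
Read 'a': {1, 2, 3, 5, 7, 8} → {1, 2, 3, 7, 8}.
Read 'b': {1, 2, 3, 7, 8} → {0, 1, 3, 4, 6}.
Read 'c': {0, 1, 3, 4, 6} → {0, 1, 2, 3, 5, 6, 7, 8}.
Read 'c': {0, 1, 2, 3, 5, 6, 7, 8} → {0, 1, 3, 5, 6, 7, 8}.
Read 'a': {0, 1, 3, 5, 6, 7, 8} → {1, 2, 3, 5, 7, 8}.

{1, 2, 3, 5, 7, 8}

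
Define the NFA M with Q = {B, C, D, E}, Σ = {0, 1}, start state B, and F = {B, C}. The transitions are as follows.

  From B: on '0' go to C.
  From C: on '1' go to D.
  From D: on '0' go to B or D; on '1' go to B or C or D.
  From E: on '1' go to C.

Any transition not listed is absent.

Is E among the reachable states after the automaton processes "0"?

No

Start in {B}.
Read '0': B→{C}; now {C}.
State E is not in {C}.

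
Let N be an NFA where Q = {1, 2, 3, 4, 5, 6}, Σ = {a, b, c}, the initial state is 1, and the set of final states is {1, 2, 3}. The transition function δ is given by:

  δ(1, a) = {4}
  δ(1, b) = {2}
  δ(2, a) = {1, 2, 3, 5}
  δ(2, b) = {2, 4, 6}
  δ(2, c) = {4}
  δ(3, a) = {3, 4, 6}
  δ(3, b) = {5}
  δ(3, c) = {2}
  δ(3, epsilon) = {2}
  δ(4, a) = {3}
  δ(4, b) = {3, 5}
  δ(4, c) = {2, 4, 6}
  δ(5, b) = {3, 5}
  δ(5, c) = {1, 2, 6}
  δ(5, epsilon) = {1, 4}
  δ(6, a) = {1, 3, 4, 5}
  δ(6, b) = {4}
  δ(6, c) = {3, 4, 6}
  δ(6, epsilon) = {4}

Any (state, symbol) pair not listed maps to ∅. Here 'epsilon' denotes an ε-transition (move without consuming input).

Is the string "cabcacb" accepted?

No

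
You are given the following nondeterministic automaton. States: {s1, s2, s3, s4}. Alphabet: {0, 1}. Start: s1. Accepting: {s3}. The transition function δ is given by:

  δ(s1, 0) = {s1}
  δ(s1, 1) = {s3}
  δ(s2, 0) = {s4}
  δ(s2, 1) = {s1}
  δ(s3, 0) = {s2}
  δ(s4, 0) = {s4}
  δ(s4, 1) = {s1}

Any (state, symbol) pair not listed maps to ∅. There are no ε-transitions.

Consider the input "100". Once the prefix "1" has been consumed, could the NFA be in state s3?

Yes

Start in {s1}.
Read '1': {s1} → {s3}.
State s3 is in {s3}.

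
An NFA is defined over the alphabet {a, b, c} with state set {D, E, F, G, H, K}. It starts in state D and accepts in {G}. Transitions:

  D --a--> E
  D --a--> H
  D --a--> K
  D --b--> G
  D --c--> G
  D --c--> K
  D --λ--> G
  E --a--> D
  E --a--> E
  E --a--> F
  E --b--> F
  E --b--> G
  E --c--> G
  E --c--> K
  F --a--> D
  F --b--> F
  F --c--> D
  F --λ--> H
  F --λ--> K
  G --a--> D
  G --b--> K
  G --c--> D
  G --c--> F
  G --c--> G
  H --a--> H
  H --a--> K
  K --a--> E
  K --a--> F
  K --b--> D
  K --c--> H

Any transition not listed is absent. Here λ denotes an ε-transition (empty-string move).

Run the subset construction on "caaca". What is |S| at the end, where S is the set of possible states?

6

Start: ε-closure({D}) = {D, G}.
Read 'c': {D, G} → {D, F, G, H, K}.
Read 'a': {D, F, G, H, K} → {D, E, F, G, H, K}.
Read 'a': {D, E, F, G, H, K} → {D, E, F, G, H, K}.
Read 'c': {D, E, F, G, H, K} → {D, F, G, H, K}.
Read 'a': {D, F, G, H, K} → {D, E, F, G, H, K}.
That set has 6 states.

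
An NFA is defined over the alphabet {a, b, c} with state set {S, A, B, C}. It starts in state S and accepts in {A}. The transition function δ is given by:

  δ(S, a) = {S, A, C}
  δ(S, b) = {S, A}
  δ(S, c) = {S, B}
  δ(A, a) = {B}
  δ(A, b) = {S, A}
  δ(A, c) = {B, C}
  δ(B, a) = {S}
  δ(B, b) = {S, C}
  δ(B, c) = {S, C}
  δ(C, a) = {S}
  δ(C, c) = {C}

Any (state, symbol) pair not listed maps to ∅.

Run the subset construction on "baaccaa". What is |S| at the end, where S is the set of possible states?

4

Start in {S}.
Read 'b': S→{S, A}; now {S, A}.
Read 'a': S→{S, A, C}, A→{B}; now {S, A, B, C}.
Read 'a': S→{S, A, C}, A→{B}, B→{S}, C→{S}; now {S, A, B, C}.
Read 'c': S→{S, B}, A→{B, C}, B→{S, C}, C→{C}; now {S, B, C}.
Read 'c': S→{S, B}, B→{S, C}, C→{C}; now {S, B, C}.
Read 'a': S→{S, A, C}, B→{S}, C→{S}; now {S, A, C}.
Read 'a': S→{S, A, C}, A→{B}, C→{S}; now {S, A, B, C}.
That set has 4 states.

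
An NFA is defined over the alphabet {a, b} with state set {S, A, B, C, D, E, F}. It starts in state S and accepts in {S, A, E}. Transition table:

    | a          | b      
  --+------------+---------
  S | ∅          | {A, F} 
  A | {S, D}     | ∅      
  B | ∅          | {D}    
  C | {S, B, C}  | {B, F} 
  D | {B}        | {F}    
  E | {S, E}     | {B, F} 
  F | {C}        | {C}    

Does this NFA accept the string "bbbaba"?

Start in {S}.
Read 'b': S→{A, F}; now {A, F}.
Read 'b': A→∅, F→{C}; now {C}.
Read 'b': C→{B, F}; now {B, F}.
Read 'a': B→∅, F→{C}; now {C}.
Read 'b': C→{B, F}; now {B, F}.
Read 'a': B→∅, F→{C}; now {C}.
The final set {C} contains no accepting state.

No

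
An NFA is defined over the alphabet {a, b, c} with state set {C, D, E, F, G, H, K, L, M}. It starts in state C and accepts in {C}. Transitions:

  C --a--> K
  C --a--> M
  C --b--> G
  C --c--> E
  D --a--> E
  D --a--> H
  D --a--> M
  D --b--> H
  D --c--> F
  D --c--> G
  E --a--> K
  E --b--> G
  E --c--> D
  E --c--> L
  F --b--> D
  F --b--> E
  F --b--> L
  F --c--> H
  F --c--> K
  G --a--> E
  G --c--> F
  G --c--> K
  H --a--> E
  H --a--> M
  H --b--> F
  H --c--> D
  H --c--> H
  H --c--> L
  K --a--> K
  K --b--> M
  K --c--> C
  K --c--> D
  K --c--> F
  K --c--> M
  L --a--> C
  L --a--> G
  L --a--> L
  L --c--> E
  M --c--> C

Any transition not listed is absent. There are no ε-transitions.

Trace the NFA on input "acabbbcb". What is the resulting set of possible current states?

{D, E, F, H, L, M}

Start in {C}.
Read 'a': C→{K, M}; now {K, M}.
Read 'c': K→{C, D, F, M}, M→{C}; now {C, D, F, M}.
Read 'a': C→{K, M}, D→{E, H, M}, F→∅, M→∅; now {E, H, K, M}.
Read 'b': E→{G}, H→{F}, K→{M}, M→∅; now {F, G, M}.
Read 'b': F→{D, E, L}, G→∅, M→∅; now {D, E, L}.
Read 'b': D→{H}, E→{G}, L→∅; now {G, H}.
Read 'c': G→{F, K}, H→{D, H, L}; now {D, F, H, K, L}.
Read 'b': D→{H}, F→{D, E, L}, H→{F}, K→{M}, L→∅; now {D, E, F, H, L, M}.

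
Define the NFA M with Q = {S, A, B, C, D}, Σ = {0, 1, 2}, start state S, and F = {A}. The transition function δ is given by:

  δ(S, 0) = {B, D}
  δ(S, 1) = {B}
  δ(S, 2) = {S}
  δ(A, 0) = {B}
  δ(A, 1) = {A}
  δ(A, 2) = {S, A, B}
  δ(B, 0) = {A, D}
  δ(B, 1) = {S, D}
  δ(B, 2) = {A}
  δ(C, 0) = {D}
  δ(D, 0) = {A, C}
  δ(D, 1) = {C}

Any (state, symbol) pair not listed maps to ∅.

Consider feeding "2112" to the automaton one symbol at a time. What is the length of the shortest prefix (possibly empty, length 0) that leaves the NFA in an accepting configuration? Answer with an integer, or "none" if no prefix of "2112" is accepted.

Start in {S}.
Read '2': {S} → {S}.
Read '1': {S} → {B}.
Read '1': {B} → {S, D}.
Read '2': {S, D} → {S}.
No reachable set along the way intersects F.

none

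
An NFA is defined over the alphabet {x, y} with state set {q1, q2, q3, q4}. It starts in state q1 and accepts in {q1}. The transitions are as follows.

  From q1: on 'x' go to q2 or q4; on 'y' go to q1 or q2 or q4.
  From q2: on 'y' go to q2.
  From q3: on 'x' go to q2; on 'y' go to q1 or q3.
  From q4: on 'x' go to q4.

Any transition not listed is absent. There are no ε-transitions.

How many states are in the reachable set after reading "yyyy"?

3

Start in {q1}.
Read 'y': {q1} → {q1, q2, q4}.
Read 'y': {q1, q2, q4} → {q1, q2, q4}.
Read 'y': {q1, q2, q4} → {q1, q2, q4}.
Read 'y': {q1, q2, q4} → {q1, q2, q4}.
That set has 3 states.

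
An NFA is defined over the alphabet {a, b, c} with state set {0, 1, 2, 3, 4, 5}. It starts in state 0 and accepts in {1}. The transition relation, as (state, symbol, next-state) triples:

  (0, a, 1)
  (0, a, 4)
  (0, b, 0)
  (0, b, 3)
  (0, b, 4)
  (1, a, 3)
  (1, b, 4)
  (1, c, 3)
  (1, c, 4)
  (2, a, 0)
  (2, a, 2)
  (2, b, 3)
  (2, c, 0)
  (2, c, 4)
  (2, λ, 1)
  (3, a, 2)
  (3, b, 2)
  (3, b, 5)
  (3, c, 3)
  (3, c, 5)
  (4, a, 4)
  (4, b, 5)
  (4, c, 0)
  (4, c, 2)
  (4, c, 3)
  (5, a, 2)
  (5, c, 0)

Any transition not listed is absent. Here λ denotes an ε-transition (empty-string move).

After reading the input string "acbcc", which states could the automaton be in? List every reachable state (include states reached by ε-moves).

Start in {0}.
Read 'a': 0→{1, 4}; now {1, 4}.
Read 'c': 1→{3, 4}, 4→{0, 2, 3}; union {0, 2, 3, 4}; ε-closure = {0, 1, 2, 3, 4}.
Read 'b': 0→{0, 3, 4}, 1→{4}, 2→{3}, 3→{2, 5}, 4→{5}; union {0, 2, 3, 4, 5}; ε-closure = {0, 1, 2, 3, 4, 5}.
Read 'c': 0→∅, 1→{3, 4}, 2→{0, 4}, 3→{3, 5}, 4→{0, 2, 3}, 5→{0}; union {0, 2, 3, 4, 5}; ε-closure = {0, 1, 2, 3, 4, 5}.
Read 'c': 0→∅, 1→{3, 4}, 2→{0, 4}, 3→{3, 5}, 4→{0, 2, 3}, 5→{0}; union {0, 2, 3, 4, 5}; ε-closure = {0, 1, 2, 3, 4, 5}.

{0, 1, 2, 3, 4, 5}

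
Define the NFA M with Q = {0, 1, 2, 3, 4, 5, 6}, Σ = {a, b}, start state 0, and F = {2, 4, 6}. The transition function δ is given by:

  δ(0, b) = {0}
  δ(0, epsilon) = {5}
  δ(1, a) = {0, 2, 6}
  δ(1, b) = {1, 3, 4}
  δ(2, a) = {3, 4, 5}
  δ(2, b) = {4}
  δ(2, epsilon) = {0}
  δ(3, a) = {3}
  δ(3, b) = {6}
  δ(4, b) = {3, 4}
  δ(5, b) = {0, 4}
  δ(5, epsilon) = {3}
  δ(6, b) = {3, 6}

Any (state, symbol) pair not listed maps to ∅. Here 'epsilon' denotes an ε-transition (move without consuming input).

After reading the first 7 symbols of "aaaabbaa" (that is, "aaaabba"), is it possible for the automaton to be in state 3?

Start: ε-closure({0}) = {0, 3, 5}.
Read 'a': {0, 3, 5} → {3}.
Read 'a': {3} → {3}.
Read 'a': {3} → {3}.
Read 'a': {3} → {3}.
Read 'b': {3} → {6}.
Read 'b': {6} → {3, 6}.
Read 'a': {3, 6} → {3}.
State 3 is in {3}.

Yes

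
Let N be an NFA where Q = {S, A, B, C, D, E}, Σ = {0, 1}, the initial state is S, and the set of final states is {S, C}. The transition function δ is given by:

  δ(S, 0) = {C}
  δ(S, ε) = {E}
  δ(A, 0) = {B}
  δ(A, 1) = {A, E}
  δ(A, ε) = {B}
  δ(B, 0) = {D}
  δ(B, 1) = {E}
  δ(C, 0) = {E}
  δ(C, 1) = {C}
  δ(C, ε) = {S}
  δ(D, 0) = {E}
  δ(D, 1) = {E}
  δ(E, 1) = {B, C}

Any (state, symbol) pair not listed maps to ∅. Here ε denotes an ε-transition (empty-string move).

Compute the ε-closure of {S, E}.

{S, E}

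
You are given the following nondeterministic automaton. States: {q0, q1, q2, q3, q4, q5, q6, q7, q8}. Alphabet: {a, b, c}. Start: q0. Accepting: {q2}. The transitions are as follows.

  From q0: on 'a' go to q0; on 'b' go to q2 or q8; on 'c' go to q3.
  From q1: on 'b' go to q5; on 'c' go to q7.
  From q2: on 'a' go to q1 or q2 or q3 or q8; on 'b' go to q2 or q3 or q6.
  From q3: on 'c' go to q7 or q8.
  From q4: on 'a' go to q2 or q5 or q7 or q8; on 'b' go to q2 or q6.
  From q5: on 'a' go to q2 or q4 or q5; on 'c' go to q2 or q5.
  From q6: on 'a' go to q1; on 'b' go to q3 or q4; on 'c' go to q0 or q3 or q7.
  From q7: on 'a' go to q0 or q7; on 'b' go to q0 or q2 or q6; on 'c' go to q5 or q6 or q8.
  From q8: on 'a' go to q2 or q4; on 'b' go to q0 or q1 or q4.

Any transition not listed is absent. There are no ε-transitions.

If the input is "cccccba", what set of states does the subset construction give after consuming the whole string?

Start in {q0}.
Read 'c': {q0} → {q3}.
Read 'c': {q3} → {q7, q8}.
Read 'c': {q7, q8} → {q5, q6, q8}.
Read 'c': {q5, q6, q8} → {q0, q2, q3, q5, q7}.
Read 'c': {q0, q2, q3, q5, q7} → {q2, q3, q5, q6, q7, q8}.
Read 'b': {q2, q3, q5, q6, q7, q8} → {q0, q1, q2, q3, q4, q6}.
Read 'a': {q0, q1, q2, q3, q4, q6} → {q0, q1, q2, q3, q5, q7, q8}.

{q0, q1, q2, q3, q5, q7, q8}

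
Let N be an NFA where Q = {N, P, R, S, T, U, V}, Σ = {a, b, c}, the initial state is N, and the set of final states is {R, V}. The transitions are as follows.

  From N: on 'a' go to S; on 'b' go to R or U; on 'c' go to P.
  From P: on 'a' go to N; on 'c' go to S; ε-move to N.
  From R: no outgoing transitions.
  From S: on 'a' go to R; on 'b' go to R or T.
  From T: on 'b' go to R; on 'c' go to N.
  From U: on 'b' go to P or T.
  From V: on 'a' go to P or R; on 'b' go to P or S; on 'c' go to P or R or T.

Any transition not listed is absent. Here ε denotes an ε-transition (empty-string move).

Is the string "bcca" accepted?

No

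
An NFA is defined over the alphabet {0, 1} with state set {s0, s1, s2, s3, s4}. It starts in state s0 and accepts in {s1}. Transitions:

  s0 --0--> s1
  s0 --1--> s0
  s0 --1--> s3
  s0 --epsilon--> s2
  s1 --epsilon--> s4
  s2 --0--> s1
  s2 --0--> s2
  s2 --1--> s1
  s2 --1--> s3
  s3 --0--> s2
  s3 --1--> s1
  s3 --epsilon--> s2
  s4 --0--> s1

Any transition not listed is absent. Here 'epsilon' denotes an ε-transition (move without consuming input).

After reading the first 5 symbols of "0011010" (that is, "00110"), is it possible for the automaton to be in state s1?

Start: ε-closure({s0}) = {s0, s2}.
Read '0': s0→{s1}, s2→{s1, s2}; union {s1, s2}; ε-closure = {s1, s2, s4}.
Read '0': s1→∅, s2→{s1, s2}, s4→{s1}; union {s1, s2}; ε-closure = {s1, s2, s4}.
Read '1': s1→∅, s2→{s1, s3}, s4→∅; union {s1, s3}; ε-closure = {s1, s2, s3, s4}.
Read '1': s1→∅, s2→{s1, s3}, s3→{s1}, s4→∅; union {s1, s3}; ε-closure = {s1, s2, s3, s4}.
Read '0': s1→∅, s2→{s1, s2}, s3→{s2}, s4→{s1}; union {s1, s2}; ε-closure = {s1, s2, s4}.
State s1 is in {s1, s2, s4}.

Yes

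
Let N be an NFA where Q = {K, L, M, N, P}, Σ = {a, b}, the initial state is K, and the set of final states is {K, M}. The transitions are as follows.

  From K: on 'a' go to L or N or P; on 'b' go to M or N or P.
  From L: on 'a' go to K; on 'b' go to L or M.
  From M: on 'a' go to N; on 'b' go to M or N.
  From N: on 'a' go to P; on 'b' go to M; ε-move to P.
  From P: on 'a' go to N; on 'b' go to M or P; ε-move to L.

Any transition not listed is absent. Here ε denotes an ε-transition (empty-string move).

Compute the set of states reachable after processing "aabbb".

{L, M, N, P}

Start in {K}.
Read 'a': {K} → {L, N, P}.
Read 'a': {L, N, P} → {K, L, N, P}.
Read 'b': {K, L, N, P} → {L, M, N, P}.
Read 'b': {L, M, N, P} → {L, M, N, P}.
Read 'b': {L, M, N, P} → {L, M, N, P}.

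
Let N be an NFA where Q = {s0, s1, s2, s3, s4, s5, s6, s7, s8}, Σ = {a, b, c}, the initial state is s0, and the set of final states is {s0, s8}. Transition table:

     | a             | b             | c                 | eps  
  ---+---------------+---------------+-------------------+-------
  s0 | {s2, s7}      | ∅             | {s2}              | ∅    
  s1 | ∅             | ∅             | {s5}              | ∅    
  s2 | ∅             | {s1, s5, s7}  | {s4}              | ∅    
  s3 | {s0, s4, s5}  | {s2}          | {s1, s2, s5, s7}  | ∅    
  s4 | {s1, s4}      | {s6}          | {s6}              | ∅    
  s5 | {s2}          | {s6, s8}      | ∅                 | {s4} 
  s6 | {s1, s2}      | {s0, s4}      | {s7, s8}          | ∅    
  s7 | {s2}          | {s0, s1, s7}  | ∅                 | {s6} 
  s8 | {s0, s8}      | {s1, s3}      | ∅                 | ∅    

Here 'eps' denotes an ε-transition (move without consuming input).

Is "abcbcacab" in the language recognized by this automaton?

Start in {s0}.
Read 'a': s0→{s2, s7}; union {s2, s7}; ε-closure = {s2, s6, s7}.
Read 'b': s2→{s1, s5, s7}, s6→{s0, s4}, s7→{s0, s1, s7}; union {s0, s1, s4, s5, s7}; ε-closure = {s0, s1, s4, s5, s6, s7}.
Read 'c': s0→{s2}, s1→{s5}, s4→{s6}, s5→∅, s6→{s7, s8}, s7→∅; union {s2, s5, s6, s7, s8}; ε-closure = {s2, s4, s5, s6, s7, s8}.
Read 'b': s2→{s1, s5, s7}, s4→{s6}, s5→{s6, s8}, s6→{s0, s4}, s7→{s0, s1, s7}, s8→{s1, s3}; now {s0, s1, s3, s4, s5, s6, s7, s8}.
Read 'c': s0→{s2}, s1→{s5}, s3→{s1, s2, s5, s7}, s4→{s6}, s5→∅, s6→{s7, s8}, s7→∅, s8→∅; union {s1, s2, s5, s6, s7, s8}; ε-closure = {s1, s2, s4, s5, s6, s7, s8}.
Read 'a': s1→∅, s2→∅, s4→{s1, s4}, s5→{s2}, s6→{s1, s2}, s7→{s2}, s8→{s0, s8}; now {s0, s1, s2, s4, s8}.
Read 'c': s0→{s2}, s1→{s5}, s2→{s4}, s4→{s6}, s8→∅; now {s2, s4, s5, s6}.
Read 'a': s2→∅, s4→{s1, s4}, s5→{s2}, s6→{s1, s2}; now {s1, s2, s4}.
Read 'b': s1→∅, s2→{s1, s5, s7}, s4→{s6}; union {s1, s5, s6, s7}; ε-closure = {s1, s4, s5, s6, s7}.
The final set {s1, s4, s5, s6, s7} contains no accepting state.

No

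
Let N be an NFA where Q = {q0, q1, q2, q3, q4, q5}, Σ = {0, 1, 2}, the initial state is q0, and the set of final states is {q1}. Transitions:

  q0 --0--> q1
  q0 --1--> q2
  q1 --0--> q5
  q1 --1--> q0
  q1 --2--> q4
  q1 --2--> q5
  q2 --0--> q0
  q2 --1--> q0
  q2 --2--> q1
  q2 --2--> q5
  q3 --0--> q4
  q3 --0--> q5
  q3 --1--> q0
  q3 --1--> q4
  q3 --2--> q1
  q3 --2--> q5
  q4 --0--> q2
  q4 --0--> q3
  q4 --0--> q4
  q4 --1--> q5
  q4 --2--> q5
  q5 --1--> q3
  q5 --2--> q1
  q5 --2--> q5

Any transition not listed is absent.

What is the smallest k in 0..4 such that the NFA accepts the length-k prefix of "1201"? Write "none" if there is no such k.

2

Start in {q0}.
Read '1': q0→{q2}; now {q2}.
Read '2': q2→{q1, q5}; now {q1, q5}.
None of the earlier sets intersect F, but {q1, q5} does.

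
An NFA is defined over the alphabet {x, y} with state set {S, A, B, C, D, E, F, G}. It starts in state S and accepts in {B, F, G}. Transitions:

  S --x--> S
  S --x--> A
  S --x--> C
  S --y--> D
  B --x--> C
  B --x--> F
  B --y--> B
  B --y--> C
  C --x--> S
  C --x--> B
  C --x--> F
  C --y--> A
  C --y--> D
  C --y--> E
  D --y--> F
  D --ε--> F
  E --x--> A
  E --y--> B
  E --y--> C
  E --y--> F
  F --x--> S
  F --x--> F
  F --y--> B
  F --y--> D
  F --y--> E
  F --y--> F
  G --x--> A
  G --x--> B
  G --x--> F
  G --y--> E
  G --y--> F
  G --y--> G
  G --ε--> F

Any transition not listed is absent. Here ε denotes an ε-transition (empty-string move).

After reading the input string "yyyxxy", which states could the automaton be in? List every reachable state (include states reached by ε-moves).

Start in {S}.
Read 'y': S→{D}; union {D}; ε-closure = {D, F}.
Read 'y': D→{F}, F→{B, D, E, F}; now {B, D, E, F}.
Read 'y': B→{B, C}, D→{F}, E→{B, C, F}, F→{B, D, E, F}; now {B, C, D, E, F}.
Read 'x': B→{C, F}, C→{S, B, F}, D→∅, E→{A}, F→{S, F}; now {S, A, B, C, F}.
Read 'x': S→{S, A, C}, A→∅, B→{C, F}, C→{S, B, F}, F→{S, F}; now {S, A, B, C, F}.
Read 'y': S→{D}, A→∅, B→{B, C}, C→{A, D, E}, F→{B, D, E, F}; now {A, B, C, D, E, F}.

{A, B, C, D, E, F}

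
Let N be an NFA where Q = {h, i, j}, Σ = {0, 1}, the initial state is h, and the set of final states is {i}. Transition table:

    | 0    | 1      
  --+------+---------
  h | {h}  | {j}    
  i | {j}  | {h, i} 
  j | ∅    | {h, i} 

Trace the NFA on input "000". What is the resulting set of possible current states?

{h}

Start in {h}.
Read '0': h→{h}; now {h}.
Read '0': h→{h}; now {h}.
Read '0': h→{h}; now {h}.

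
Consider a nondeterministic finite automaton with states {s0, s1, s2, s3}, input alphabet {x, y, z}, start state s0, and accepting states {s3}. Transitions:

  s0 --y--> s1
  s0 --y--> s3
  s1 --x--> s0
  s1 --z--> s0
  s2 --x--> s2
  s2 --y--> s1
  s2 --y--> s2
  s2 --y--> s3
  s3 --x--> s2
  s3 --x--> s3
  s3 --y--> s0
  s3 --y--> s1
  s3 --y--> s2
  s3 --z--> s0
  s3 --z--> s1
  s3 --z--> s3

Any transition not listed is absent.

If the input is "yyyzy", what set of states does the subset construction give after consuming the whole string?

Start in {s0}.
Read 'y': {s0} → {s1, s3}.
Read 'y': {s1, s3} → {s0, s1, s2}.
Read 'y': {s0, s1, s2} → {s1, s2, s3}.
Read 'z': {s1, s2, s3} → {s0, s1, s3}.
Read 'y': {s0, s1, s3} → {s0, s1, s2, s3}.

{s0, s1, s2, s3}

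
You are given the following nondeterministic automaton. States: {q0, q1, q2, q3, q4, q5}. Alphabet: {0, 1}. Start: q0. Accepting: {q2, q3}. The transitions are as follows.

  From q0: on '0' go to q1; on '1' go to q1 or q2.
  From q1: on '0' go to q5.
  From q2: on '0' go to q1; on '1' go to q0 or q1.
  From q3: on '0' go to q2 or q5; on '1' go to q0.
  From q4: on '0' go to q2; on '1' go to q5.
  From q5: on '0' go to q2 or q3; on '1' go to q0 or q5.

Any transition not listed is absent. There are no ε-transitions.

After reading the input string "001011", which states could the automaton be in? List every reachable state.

Start in {q0}.
Read '0': q0→{q1}; now {q1}.
Read '0': q1→{q5}; now {q5}.
Read '1': q5→{q0, q5}; now {q0, q5}.
Read '0': q0→{q1}, q5→{q2, q3}; now {q1, q2, q3}.
Read '1': q1→∅, q2→{q0, q1}, q3→{q0}; now {q0, q1}.
Read '1': q0→{q1, q2}, q1→∅; now {q1, q2}.

{q1, q2}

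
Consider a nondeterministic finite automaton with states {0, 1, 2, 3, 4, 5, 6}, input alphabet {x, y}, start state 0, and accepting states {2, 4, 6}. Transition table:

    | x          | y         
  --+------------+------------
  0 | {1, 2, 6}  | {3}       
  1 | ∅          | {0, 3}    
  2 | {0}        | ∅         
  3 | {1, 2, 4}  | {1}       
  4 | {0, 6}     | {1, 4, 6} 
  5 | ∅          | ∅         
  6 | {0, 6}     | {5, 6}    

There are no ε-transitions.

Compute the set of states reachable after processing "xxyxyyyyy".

{0, 1, 3, 4, 5, 6}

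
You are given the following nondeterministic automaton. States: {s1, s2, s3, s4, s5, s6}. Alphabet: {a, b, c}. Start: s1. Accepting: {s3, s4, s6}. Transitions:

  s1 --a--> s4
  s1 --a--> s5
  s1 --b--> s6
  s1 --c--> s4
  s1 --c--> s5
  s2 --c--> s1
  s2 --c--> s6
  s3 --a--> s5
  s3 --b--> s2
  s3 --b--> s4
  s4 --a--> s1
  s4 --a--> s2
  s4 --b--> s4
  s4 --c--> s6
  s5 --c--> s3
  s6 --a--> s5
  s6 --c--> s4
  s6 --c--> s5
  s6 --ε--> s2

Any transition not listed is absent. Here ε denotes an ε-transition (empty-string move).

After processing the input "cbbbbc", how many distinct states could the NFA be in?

2

Start in {s1}.
Read 'c': {s1} → {s4, s5}.
Read 'b': {s4, s5} → {s4}.
Read 'b': {s4} → {s4}.
Read 'b': {s4} → {s4}.
Read 'b': {s4} → {s4}.
Read 'c': {s4} → {s2, s6}.
That set has 2 states.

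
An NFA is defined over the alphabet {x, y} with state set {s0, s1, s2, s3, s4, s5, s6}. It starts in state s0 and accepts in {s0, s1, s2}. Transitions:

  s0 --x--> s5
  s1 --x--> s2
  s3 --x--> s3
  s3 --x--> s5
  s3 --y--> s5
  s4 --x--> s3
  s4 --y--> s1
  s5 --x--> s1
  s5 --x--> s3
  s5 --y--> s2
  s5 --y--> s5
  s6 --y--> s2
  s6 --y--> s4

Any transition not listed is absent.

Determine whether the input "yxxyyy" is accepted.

Start in {s0}.
Read 'y': {s0} → ∅.
The set is empty and remains empty for the remaining 5 symbols.
The final set ∅ contains no accepting state.

No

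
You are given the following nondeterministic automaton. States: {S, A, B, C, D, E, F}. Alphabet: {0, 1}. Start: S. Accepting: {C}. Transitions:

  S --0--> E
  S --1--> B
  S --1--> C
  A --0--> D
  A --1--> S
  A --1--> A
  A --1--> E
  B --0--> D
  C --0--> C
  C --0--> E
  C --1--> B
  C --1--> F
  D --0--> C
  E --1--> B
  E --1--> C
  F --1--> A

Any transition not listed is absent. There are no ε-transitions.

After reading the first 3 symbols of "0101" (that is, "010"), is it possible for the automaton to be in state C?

Yes

Start in {S}.
Read '0': S→{E}; now {E}.
Read '1': E→{B, C}; now {B, C}.
Read '0': B→{D}, C→{C, E}; now {C, D, E}.
State C is in {C, D, E}.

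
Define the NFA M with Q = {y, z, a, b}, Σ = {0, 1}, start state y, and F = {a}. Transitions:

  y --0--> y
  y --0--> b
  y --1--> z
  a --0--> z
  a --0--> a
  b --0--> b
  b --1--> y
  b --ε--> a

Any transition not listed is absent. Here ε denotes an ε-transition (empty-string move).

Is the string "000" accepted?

Start in {y}.
Read '0': {y} → {y, a, b}.
Read '0': {y, a, b} → {y, z, a, b}.
Read '0': {y, z, a, b} → {y, z, a, b}.
The final set {y, z, a, b} contains the accepting state a.

Yes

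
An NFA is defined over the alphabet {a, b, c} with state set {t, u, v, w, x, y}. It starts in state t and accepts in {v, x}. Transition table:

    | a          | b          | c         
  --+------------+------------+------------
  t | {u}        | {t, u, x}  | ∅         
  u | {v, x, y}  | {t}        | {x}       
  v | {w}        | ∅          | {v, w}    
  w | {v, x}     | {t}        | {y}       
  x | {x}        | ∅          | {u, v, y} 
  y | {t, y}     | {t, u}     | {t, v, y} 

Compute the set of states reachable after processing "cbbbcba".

Start in {t}.
Read 'c': t→∅; now ∅.
The set is empty and remains empty for the remaining 6 symbols.

∅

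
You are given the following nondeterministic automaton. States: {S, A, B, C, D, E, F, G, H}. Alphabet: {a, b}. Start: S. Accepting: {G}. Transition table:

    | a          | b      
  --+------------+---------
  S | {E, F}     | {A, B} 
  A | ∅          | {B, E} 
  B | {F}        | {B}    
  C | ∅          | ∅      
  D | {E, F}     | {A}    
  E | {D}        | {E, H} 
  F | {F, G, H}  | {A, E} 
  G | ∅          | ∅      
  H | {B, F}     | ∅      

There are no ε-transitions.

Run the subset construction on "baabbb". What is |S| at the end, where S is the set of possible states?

Start in {S}.
Read 'b': S→{A, B}; now {A, B}.
Read 'a': A→∅, B→{F}; now {F}.
Read 'a': F→{F, G, H}; now {F, G, H}.
Read 'b': F→{A, E}, G→∅, H→∅; now {A, E}.
Read 'b': A→{B, E}, E→{E, H}; now {B, E, H}.
Read 'b': B→{B}, E→{E, H}, H→∅; now {B, E, H}.
That set has 3 states.

3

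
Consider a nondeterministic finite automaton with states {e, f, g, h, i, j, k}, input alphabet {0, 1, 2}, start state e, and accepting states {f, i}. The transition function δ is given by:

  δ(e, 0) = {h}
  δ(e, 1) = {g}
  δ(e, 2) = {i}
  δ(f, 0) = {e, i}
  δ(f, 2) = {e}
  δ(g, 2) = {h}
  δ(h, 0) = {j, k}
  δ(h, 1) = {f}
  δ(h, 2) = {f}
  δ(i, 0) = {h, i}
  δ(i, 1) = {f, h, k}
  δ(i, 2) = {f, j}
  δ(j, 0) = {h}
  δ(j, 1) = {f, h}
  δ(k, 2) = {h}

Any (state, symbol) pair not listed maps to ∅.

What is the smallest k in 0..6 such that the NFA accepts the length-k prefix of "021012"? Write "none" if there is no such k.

Start in {e}.
Read '0': e→{h}; now {h}.
Read '2': h→{f}; now {f}.
None of the earlier sets intersect F, but {f} does.

2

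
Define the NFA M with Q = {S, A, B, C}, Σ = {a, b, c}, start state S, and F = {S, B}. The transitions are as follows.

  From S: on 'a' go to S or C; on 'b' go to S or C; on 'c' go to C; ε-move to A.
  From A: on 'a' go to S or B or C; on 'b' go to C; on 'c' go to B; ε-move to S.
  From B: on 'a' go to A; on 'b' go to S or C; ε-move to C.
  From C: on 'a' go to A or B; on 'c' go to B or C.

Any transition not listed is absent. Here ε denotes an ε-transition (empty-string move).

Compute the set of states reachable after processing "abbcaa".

Start: ε-closure({S}) = {S, A}.
Read 'a': S→{S, C}, A→{S, B, C}; union {S, B, C}; ε-closure = {S, A, B, C}.
Read 'b': S→{S, C}, A→{C}, B→{S, C}, C→∅; union {S, C}; ε-closure = {S, A, C}.
Read 'b': S→{S, C}, A→{C}, C→∅; union {S, C}; ε-closure = {S, A, C}.
Read 'c': S→{C}, A→{B}, C→{B, C}; now {B, C}.
Read 'a': B→{A}, C→{A, B}; union {A, B}; ε-closure = {S, A, B, C}.
Read 'a': S→{S, C}, A→{S, B, C}, B→{A}, C→{A, B}; now {S, A, B, C}.

{S, A, B, C}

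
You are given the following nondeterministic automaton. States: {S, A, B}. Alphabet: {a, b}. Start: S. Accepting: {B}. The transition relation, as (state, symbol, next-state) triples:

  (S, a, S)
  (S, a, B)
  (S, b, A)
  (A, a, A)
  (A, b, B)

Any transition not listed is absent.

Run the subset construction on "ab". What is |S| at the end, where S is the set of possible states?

Start in {S}.
Read 'a': S→{S, B}; now {S, B}.
Read 'b': S→{A}, B→∅; now {A}.
That set has 1 state.

1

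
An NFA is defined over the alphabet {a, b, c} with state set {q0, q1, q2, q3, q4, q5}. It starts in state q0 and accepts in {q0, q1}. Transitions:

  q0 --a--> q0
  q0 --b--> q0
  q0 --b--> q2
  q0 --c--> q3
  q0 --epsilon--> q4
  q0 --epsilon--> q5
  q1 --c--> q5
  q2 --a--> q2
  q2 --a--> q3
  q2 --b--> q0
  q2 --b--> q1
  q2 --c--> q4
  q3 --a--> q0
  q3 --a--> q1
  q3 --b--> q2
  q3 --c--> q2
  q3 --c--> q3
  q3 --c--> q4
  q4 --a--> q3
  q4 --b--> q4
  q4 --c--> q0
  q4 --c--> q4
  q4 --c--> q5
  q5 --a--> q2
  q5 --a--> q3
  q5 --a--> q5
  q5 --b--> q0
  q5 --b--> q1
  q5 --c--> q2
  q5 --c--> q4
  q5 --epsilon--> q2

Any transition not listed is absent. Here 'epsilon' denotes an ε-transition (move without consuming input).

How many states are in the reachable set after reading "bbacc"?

5

Start: ε-closure({q0}) = {q0, q2, q4, q5}.
Read 'b': q0→{q0, q2}, q2→{q0, q1}, q4→{q4}, q5→{q0, q1}; union {q0, q1, q2, q4}; ε-closure = {q0, q1, q2, q4, q5}.
Read 'b': q0→{q0, q2}, q1→∅, q2→{q0, q1}, q4→{q4}, q5→{q0, q1}; union {q0, q1, q2, q4}; ε-closure = {q0, q1, q2, q4, q5}.
Read 'a': q0→{q0}, q1→∅, q2→{q2, q3}, q4→{q3}, q5→{q2, q3, q5}; union {q0, q2, q3, q5}; ε-closure = {q0, q2, q3, q4, q5}.
Read 'c': q0→{q3}, q2→{q4}, q3→{q2, q3, q4}, q4→{q0, q4, q5}, q5→{q2, q4}; now {q0, q2, q3, q4, q5}.
Read 'c': q0→{q3}, q2→{q4}, q3→{q2, q3, q4}, q4→{q0, q4, q5}, q5→{q2, q4}; now {q0, q2, q3, q4, q5}.
That set has 5 states.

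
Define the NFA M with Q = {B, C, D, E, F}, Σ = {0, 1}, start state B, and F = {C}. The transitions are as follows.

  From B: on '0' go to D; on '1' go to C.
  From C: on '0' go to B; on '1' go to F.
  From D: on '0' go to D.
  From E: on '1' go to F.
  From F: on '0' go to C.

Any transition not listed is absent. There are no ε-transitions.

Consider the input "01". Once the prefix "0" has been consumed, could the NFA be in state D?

Yes

Start in {B}.
Read '0': B→{D}; now {D}.
State D is in {D}.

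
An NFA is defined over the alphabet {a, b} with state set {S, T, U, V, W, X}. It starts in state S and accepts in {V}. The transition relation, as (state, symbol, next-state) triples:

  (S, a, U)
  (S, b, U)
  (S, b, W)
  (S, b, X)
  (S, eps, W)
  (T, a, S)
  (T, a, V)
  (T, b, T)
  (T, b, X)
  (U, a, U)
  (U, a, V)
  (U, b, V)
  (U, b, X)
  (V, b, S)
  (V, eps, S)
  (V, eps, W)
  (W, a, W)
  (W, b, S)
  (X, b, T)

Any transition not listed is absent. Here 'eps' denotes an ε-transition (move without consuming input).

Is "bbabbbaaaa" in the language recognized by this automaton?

Start: ε-closure({S}) = {S, W}.
Read 'b': S→{U, W, X}, W→{S}; now {S, U, W, X}.
Read 'b': S→{U, W, X}, U→{V, X}, W→{S}, X→{T}; now {S, T, U, V, W, X}.
Read 'a': S→{U}, T→{S, V}, U→{U, V}, V→∅, W→{W}, X→∅; now {S, U, V, W}.
Read 'b': S→{U, W, X}, U→{V, X}, V→{S}, W→{S}; now {S, U, V, W, X}.
Read 'b': S→{U, W, X}, U→{V, X}, V→{S}, W→{S}, X→{T}; now {S, T, U, V, W, X}.
Read 'b': S→{U, W, X}, T→{T, X}, U→{V, X}, V→{S}, W→{S}, X→{T}; now {S, T, U, V, W, X}.
Read 'a': S→{U}, T→{S, V}, U→{U, V}, V→∅, W→{W}, X→∅; now {S, U, V, W}.
Read 'a': S→{U}, U→{U, V}, V→∅, W→{W}; union {U, V, W}; ε-closure = {S, U, V, W}.
Read 'a': S→{U}, U→{U, V}, V→∅, W→{W}; union {U, V, W}; ε-closure = {S, U, V, W}.
Read 'a': S→{U}, U→{U, V}, V→∅, W→{W}; union {U, V, W}; ε-closure = {S, U, V, W}.
The final set {S, U, V, W} contains the accepting state V.

Yes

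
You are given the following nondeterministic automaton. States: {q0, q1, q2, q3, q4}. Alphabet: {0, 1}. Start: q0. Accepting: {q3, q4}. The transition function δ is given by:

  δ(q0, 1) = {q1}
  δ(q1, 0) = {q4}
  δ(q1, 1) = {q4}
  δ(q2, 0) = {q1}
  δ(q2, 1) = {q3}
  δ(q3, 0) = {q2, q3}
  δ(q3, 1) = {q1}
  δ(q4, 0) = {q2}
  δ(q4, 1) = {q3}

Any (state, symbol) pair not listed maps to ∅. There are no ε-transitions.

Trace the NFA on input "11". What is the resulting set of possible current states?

{q4}

Start in {q0}.
Read '1': {q0} → {q1}.
Read '1': {q1} → {q4}.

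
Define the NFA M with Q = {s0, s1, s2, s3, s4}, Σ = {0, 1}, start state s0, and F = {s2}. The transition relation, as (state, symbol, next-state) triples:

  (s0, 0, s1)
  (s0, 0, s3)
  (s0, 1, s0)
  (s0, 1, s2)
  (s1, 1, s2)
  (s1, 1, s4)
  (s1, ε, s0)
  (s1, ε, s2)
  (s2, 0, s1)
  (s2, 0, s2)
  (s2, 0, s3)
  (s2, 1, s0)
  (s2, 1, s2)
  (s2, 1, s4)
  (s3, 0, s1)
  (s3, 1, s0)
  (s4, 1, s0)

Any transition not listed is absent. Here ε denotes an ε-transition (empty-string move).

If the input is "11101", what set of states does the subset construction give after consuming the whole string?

Start in {s0}.
Read '1': {s0} → {s0, s2}.
Read '1': {s0, s2} → {s0, s2, s4}.
Read '1': {s0, s2, s4} → {s0, s2, s4}.
Read '0': {s0, s2, s4} → {s0, s1, s2, s3}.
Read '1': {s0, s1, s2, s3} → {s0, s2, s4}.

{s0, s2, s4}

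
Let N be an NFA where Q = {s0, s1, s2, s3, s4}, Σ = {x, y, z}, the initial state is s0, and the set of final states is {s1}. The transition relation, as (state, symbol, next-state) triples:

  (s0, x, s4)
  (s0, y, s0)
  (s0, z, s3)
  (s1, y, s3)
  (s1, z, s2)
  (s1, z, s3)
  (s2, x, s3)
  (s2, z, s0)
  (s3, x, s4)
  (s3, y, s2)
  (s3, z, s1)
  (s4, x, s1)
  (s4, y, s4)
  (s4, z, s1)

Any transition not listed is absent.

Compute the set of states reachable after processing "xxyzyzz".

{s2, s3}

Start in {s0}.
Read 'x': s0→{s4}; now {s4}.
Read 'x': s4→{s1}; now {s1}.
Read 'y': s1→{s3}; now {s3}.
Read 'z': s3→{s1}; now {s1}.
Read 'y': s1→{s3}; now {s3}.
Read 'z': s3→{s1}; now {s1}.
Read 'z': s1→{s2, s3}; now {s2, s3}.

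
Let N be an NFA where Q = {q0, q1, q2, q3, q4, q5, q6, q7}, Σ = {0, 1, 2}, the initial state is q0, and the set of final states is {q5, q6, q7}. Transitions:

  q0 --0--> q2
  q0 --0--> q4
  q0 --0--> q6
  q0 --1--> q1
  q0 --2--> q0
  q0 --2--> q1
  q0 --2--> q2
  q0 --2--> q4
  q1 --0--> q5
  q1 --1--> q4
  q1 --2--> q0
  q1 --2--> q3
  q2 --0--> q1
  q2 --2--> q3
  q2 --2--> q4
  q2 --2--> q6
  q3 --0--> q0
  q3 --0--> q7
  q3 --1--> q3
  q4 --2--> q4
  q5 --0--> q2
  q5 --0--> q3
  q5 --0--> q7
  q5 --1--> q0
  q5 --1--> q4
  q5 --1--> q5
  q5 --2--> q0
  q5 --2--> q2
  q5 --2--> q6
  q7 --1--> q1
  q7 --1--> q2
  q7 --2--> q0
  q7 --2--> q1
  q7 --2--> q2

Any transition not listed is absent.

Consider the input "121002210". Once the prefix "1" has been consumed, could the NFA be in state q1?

Start in {q0}.
Read '1': q0→{q1}; now {q1}.
State q1 is in {q1}.

Yes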